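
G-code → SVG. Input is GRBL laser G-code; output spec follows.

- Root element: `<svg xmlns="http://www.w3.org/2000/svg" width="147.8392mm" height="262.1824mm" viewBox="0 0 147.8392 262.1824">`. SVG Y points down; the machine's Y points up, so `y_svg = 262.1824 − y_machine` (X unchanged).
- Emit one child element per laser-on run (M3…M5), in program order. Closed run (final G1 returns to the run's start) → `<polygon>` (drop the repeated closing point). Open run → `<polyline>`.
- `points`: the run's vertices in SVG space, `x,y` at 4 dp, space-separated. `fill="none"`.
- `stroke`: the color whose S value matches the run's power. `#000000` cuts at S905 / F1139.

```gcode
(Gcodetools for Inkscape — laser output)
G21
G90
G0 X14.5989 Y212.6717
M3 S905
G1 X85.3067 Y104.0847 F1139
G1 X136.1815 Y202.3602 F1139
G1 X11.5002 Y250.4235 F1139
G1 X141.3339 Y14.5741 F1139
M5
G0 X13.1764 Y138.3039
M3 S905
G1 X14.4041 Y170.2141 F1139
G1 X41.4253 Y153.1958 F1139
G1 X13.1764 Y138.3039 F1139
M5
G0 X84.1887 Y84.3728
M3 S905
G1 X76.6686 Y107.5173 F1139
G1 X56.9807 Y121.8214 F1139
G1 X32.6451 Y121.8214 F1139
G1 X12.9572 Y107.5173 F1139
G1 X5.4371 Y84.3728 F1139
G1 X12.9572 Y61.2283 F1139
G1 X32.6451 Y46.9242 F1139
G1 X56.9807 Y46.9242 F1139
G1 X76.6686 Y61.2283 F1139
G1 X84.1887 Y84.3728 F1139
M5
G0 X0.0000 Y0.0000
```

<svg xmlns="http://www.w3.org/2000/svg" width="147.8392mm" height="262.1824mm" viewBox="0 0 147.8392 262.1824">
  <polyline points="14.5989,49.5107 85.3067,158.0977 136.1815,59.8222 11.5002,11.7589 141.3339,247.6083" fill="none" stroke="#000000"/>
  <polygon points="13.1764,123.8785 14.4041,91.9683 41.4253,108.9866" fill="none" stroke="#000000"/>
  <polygon points="84.1887,177.8096 76.6686,154.6651 56.9807,140.3610 32.6451,140.3610 12.9572,154.6651 5.4371,177.8096 12.9572,200.9541 32.6451,215.2582 56.9807,215.2582 76.6686,200.9541" fill="none" stroke="#000000"/>
</svg>

y_svg = 262.1824 − y_m. Every run uses S905, so all elements get stroke `#000000` (cut).

[1] open run; points: 14.5989,49.5107 85.3067,158.0977 136.1815,59.8222 11.5002,11.7589 141.3339,247.6083

[2] closed run; points: 13.1764,123.8785 14.4041,91.9683 41.4253,108.9866

[3] closed run; points: 84.1887,177.8096 76.6686,154.6651 56.9807,140.3610 32.6451,140.3610 12.9572,154.6651 5.4371,177.8096 12.9572,200.9541 32.6451,215.2582 56.9807,215.2582 76.6686,200.9541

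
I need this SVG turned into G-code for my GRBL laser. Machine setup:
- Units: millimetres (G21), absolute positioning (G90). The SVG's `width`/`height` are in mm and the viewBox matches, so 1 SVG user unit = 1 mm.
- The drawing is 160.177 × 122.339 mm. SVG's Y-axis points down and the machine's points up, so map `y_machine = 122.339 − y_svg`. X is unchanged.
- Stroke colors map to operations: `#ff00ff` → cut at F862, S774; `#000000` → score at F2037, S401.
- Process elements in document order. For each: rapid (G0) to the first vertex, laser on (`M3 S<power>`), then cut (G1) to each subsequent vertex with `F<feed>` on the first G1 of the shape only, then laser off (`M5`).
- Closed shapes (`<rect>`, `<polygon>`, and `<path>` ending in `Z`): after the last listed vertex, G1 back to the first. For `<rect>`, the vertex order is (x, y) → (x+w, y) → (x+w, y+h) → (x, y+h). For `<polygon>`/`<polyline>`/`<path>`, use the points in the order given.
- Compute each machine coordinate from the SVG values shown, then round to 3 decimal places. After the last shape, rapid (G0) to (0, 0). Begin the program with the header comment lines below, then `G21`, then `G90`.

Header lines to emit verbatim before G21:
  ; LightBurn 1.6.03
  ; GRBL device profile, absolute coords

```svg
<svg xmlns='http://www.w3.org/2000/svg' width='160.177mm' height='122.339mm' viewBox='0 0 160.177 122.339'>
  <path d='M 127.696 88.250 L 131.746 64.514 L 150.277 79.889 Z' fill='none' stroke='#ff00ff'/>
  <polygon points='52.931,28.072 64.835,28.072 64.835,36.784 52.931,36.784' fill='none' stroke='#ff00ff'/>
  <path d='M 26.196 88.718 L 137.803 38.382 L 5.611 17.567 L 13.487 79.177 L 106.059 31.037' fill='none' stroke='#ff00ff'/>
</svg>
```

1 u = 1 mm; y_m = 122.339 − y.

[1] `<path>` regular polygon, #ff00ff→cut S774 F862: (127.696,34.089) → (131.746,57.825) → (150.277,42.450) → (127.696,34.089) (closed)

[2] `<polygon>` rectangle, #ff00ff→cut S774 F862: (52.931,94.267) → (64.835,94.267) → (64.835,85.555) → (52.931,85.555) → (52.931,94.267) (closed)

[3] `<path>` open polyline, #ff00ff→cut S774 F862: (26.196,33.621) → (137.803,83.957) → (5.611,104.772) → (13.487,43.162) → (106.059,91.302)

; LightBurn 1.6.03
; GRBL device profile, absolute coords
G21
G90
G0 X127.696 Y34.089
M3 S774
G1 X131.746 Y57.825 F862
G1 X150.277 Y42.450
G1 X127.696 Y34.089
M5
G0 X52.931 Y94.267
M3 S774
G1 X64.835 Y94.267 F862
G1 X64.835 Y85.555
G1 X52.931 Y85.555
G1 X52.931 Y94.267
M5
G0 X26.196 Y33.621
M3 S774
G1 X137.803 Y83.957 F862
G1 X5.611 Y104.772
G1 X13.487 Y43.162
G1 X106.059 Y91.302
M5
G0 X0.000 Y0.000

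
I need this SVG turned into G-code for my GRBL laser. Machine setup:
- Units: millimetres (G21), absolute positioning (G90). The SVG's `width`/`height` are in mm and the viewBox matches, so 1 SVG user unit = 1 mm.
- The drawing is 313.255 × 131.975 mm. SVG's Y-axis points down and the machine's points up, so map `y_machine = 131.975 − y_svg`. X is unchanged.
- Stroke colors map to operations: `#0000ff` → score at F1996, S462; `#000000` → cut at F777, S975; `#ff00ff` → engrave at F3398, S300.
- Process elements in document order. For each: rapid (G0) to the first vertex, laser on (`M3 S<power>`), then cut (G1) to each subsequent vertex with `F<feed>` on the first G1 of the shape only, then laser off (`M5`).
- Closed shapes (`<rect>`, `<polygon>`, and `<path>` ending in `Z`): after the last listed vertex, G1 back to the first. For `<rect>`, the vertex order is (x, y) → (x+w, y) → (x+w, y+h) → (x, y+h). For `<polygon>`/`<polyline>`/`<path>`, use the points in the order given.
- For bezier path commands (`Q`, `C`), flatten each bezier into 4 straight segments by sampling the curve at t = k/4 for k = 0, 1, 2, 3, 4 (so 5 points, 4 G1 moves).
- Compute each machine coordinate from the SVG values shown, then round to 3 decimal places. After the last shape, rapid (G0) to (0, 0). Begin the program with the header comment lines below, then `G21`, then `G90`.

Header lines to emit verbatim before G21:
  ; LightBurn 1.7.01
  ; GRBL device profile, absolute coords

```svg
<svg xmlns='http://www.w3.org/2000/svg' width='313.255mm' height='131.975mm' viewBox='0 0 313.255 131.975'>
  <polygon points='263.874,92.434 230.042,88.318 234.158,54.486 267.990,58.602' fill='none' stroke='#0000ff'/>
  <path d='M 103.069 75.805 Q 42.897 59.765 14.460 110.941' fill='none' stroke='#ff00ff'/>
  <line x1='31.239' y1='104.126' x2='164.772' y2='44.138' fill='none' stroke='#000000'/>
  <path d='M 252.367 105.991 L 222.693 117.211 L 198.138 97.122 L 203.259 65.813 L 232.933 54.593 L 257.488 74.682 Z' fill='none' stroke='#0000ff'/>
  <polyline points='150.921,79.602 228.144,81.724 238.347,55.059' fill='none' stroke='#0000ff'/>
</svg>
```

; LightBurn 1.7.01
; GRBL device profile, absolute coords
G21
G90
G0 X263.874 Y39.541
M3 S462
G1 X230.042 Y43.657 F1996
G1 X234.158 Y77.489
G1 X267.990 Y73.373
G1 X263.874 Y39.541
M5
G0 X103.069 Y56.170
M3 S300
G1 X74.966 Y59.989 F3398
G1 X50.831 Y55.406
G1 X30.662 Y42.421
G1 X14.460 Y21.034
M5
G0 X31.239 Y27.849
M3 S975
G1 X164.772 Y87.837 F777
M5
G0 X252.367 Y25.984
M3 S462
G1 X222.693 Y14.764 F1996
G1 X198.138 Y34.853
G1 X203.259 Y66.162
G1 X232.933 Y77.382
G1 X257.488 Y57.293
G1 X252.367 Y25.984
M5
G0 X150.921 Y52.373
M3 S462
G1 X228.144 Y50.251 F1996
G1 X238.347 Y76.916
M5
G0 X0.000 Y0.000

1 u = 1 mm; y_m = 131.975 − y.

[1] `<polygon>` regular polygon, #0000ff→score S462 F1996: (263.874,39.541) → (230.042,43.657) → (234.158,77.489) → (267.990,73.373) → (263.874,39.541) (closed)

[2] `<path>` quadratic bezier, #ff00ff→engrave S300 F3398: (103.069,56.170) → (74.966,59.989) → (50.831,55.406) → (30.662,42.421) → (14.460,21.034)

[3] `<line>` line segment, #000000→cut S975 F777: (31.239,27.849) → (164.772,87.837)

[4] `<path>` regular polygon, #0000ff→score S462 F1996: (252.367,25.984) → (222.693,14.764) → (198.138,34.853) → (203.259,66.162) → (232.933,77.382) → (257.488,57.293) → (252.367,25.984) (closed)

[5] `<polyline>` open polyline, #0000ff→score S462 F1996: (150.921,52.373) → (228.144,50.251) → (238.347,76.916)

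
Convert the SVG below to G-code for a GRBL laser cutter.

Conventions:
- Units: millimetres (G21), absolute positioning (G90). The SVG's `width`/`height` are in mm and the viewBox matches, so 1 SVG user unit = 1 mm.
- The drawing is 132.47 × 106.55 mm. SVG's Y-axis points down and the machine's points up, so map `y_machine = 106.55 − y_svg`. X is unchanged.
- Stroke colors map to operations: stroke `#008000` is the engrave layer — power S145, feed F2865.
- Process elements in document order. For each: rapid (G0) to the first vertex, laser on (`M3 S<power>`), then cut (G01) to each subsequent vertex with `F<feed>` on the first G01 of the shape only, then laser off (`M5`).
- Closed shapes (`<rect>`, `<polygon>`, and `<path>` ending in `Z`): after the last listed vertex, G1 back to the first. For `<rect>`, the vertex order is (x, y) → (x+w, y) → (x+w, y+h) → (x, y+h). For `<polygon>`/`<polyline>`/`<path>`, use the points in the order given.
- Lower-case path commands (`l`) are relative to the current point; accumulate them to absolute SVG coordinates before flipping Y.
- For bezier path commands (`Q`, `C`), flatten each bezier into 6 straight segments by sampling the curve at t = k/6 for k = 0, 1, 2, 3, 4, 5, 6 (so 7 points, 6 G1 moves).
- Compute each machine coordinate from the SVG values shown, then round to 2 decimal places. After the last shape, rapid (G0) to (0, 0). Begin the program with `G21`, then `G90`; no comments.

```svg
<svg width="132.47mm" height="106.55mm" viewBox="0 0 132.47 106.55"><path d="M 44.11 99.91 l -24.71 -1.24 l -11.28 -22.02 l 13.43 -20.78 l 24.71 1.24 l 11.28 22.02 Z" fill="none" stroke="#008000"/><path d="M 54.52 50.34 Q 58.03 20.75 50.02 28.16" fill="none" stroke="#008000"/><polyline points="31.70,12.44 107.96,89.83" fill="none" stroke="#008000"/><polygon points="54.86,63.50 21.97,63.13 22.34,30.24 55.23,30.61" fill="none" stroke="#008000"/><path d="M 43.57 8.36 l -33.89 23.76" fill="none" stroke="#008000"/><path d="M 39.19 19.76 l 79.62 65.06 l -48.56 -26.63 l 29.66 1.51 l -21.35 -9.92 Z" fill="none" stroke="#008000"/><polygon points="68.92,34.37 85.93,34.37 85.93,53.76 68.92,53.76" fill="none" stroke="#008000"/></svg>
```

G21
G90
G0 X44.11 Y6.64
M3 S145
G01 X19.40 Y7.88 F2865
G01 X8.12 Y29.90
G01 X21.55 Y50.68
G01 X46.26 Y49.44
G01 X57.54 Y27.42
G01 X44.11 Y6.64
M5
G0 X54.52 Y56.21
M3 S145
G01 X55.37 Y65.05 F2865
G01 X55.58 Y71.83
G01 X55.15 Y76.55
G01 X54.08 Y79.22
G01 X52.37 Y79.83
G01 X50.02 Y78.39
M5
G0 X31.70 Y94.11
M3 S145
G01 X107.96 Y16.72 F2865
M5
G0 X54.86 Y43.05
M3 S145
G01 X21.97 Y43.42 F2865
G01 X22.34 Y76.31
G01 X55.23 Y75.94
G01 X54.86 Y43.05
M5
G0 X43.57 Y98.19
M3 S145
G01 X9.68 Y74.43 F2865
M5
G0 X39.19 Y86.79
M3 S145
G01 X118.81 Y21.73 F2865
G01 X70.25 Y48.36
G01 X99.91 Y46.85
G01 X78.56 Y56.77
G01 X39.19 Y86.79
M5
G0 X68.92 Y72.18
M3 S145
G01 X85.93 Y72.18 F2865
G01 X85.93 Y52.79
G01 X68.92 Y52.79
G01 X68.92 Y72.18
M5
G0 X0.00 Y0.00

Since the viewBox matches the mm dimensions, user units are millimetres directly. The only transform is the Y-flip y_m = 106.55 − y_svg.

Shape 1 is a regular polygon drawn with `<path>`. Its stroke #008000 means engrave at S145, F2865. After flipping Y the toolpath is (44.11,6.64) → (19.40,7.88) → (8.12,29.90) → (21.55,50.68) → (46.26,49.44) → (57.54,27.42) → (44.11,6.64), returning to the start.

Shape 2 is a quadratic bezier drawn with `<path>`. Its stroke #008000 means engrave at S145, F2865. After flipping Y the toolpath is (54.52,56.21) → (55.37,65.05) → (55.58,71.83) → (55.15,76.55) → (54.08,79.22) → (52.37,79.83) → (50.02,78.39).

Shape 3 is a line segment drawn with `<polyline>`. Its stroke #008000 means engrave at S145, F2865. After flipping Y the toolpath is (31.70,94.11) → (107.96,16.72).

Shape 4 is a regular polygon drawn with `<polygon>`. Its stroke #008000 means engrave at S145, F2865. After flipping Y the toolpath is (54.86,43.05) → (21.97,43.42) → (22.34,76.31) → (55.23,75.94) → (54.86,43.05), returning to the start.

Shape 5 is a line segment drawn with `<path>`. Its stroke #008000 means engrave at S145, F2865. After flipping Y the toolpath is (43.57,98.19) → (9.68,74.43).

Shape 6 is a closed polygon drawn with `<path>`. Its stroke #008000 means engrave at S145, F2865. After flipping Y the toolpath is (39.19,86.79) → (118.81,21.73) → (70.25,48.36) → (99.91,46.85) → (78.56,56.77) → (39.19,86.79), returning to the start.

Shape 7 is a rectangle drawn with `<polygon>`. Its stroke #008000 means engrave at S145, F2865. After flipping Y the toolpath is (68.92,72.18) → (85.93,72.18) → (85.93,52.79) → (68.92,52.79) → (68.92,72.18), returning to the start.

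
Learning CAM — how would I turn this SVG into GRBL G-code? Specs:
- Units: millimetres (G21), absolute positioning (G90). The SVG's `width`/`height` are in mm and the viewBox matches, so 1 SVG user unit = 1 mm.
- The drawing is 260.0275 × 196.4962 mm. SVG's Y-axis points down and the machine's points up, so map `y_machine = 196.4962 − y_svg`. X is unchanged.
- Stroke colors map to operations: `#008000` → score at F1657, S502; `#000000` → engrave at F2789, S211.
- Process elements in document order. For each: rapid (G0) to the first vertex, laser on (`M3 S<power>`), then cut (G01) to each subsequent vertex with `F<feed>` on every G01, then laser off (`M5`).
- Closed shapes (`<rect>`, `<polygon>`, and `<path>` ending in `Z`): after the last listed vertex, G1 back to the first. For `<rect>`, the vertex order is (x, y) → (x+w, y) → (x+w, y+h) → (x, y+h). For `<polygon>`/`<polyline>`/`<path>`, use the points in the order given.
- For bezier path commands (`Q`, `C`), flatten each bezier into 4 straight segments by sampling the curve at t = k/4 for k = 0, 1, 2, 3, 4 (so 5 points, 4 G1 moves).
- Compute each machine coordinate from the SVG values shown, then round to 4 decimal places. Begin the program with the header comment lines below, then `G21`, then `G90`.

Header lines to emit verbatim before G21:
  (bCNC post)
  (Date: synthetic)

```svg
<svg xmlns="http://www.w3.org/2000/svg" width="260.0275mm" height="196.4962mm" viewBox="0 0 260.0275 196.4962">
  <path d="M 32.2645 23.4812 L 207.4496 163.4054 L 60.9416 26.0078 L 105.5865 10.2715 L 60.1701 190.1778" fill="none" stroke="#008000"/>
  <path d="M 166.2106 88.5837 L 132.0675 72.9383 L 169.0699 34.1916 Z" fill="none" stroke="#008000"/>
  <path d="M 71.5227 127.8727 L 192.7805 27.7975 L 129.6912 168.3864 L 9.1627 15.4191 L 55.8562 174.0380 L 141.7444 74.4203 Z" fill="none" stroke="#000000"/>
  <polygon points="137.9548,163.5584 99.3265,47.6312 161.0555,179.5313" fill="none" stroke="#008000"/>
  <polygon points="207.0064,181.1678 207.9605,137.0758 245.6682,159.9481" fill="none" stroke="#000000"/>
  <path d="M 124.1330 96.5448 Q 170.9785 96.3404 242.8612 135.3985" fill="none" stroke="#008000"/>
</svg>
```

(bCNC post)
(Date: synthetic)
G21
G90
G0 X32.2645 Y173.0150
M3 S502
G01 X207.4496 Y33.0908 F1657
G01 X60.9416 Y170.4884 F1657
G01 X105.5865 Y186.2247 F1657
G01 X60.1701 Y6.3184 F1657
M5
G0 X166.2106 Y107.9125
M3 S502
G01 X132.0675 Y123.5579 F1657
G01 X169.0699 Y162.3046 F1657
G01 X166.2106 Y107.9125 F1657
M5
G0 X71.5227 Y68.6235
M3 S211
G01 X192.7805 Y168.6987 F2789
G01 X129.6912 Y28.1098 F2789
G01 X9.1627 Y181.0771 F2789
G01 X55.8562 Y22.4582 F2789
G01 X141.7444 Y122.0759 F2789
G01 X71.5227 Y68.6235 F2789
M5
G0 X137.9548 Y32.9378
M3 S502
G01 X99.3265 Y148.8650 F1657
G01 X161.0555 Y16.9649 F1657
G01 X137.9548 Y32.9378 F1657
M5
G0 X207.0064 Y15.3284
M3 S211
G01 X207.9605 Y59.4204 F2789
G01 X245.6682 Y36.5481 F2789
G01 X207.0064 Y15.3284 F2789
M5
G0 X124.1330 Y99.9514
M3 S502
G01 X149.1206 Y97.5997 F1657
G01 X177.2378 Y90.3402 F1657
G01 X208.4847 Y78.1728 F1657
G01 X242.8612 Y61.0977 F1657
M5

Since the viewBox matches the mm dimensions, user units are millimetres directly. The only transform is the Y-flip y_m = 196.4962 − y_svg.

Shape 1 is a open polyline drawn with `<path>`. Its stroke #008000 means score at S502, F1657. After flipping Y the toolpath is (32.2645,173.0150) → (207.4496,33.0908) → (60.9416,170.4884) → (105.5865,186.2247) → (60.1701,6.3184).

Shape 2 is a closed polygon drawn with `<path>`. Its stroke #008000 means score at S502, F1657. After flipping Y the toolpath is (166.2106,107.9125) → (132.0675,123.5579) → (169.0699,162.3046) → (166.2106,107.9125), returning to the start.

Shape 3 is a closed polygon drawn with `<path>`. Its stroke #000000 means engrave at S211, F2789. After flipping Y the toolpath is (71.5227,68.6235) → (192.7805,168.6987) → (129.6912,28.1098) → (9.1627,181.0771) → (55.8562,22.4582) → (141.7444,122.0759) → (71.5227,68.6235), returning to the start.

Shape 4 is a closed polygon drawn with `<polygon>`. Its stroke #008000 means score at S502, F1657. After flipping Y the toolpath is (137.9548,32.9378) → (99.3265,148.8650) → (161.0555,16.9649) → (137.9548,32.9378), returning to the start.

Shape 5 is a regular polygon drawn with `<polygon>`. Its stroke #000000 means engrave at S211, F2789. After flipping Y the toolpath is (207.0064,15.3284) → (207.9605,59.4204) → (245.6682,36.5481) → (207.0064,15.3284), returning to the start.

Shape 6 is a quadratic bezier drawn with `<path>`. Its stroke #008000 means score at S502, F1657. After flipping Y the toolpath is (124.1330,99.9514) → (149.1206,97.5997) → (177.2378,90.3402) → (208.4847,78.1728) → (242.8612,61.0977).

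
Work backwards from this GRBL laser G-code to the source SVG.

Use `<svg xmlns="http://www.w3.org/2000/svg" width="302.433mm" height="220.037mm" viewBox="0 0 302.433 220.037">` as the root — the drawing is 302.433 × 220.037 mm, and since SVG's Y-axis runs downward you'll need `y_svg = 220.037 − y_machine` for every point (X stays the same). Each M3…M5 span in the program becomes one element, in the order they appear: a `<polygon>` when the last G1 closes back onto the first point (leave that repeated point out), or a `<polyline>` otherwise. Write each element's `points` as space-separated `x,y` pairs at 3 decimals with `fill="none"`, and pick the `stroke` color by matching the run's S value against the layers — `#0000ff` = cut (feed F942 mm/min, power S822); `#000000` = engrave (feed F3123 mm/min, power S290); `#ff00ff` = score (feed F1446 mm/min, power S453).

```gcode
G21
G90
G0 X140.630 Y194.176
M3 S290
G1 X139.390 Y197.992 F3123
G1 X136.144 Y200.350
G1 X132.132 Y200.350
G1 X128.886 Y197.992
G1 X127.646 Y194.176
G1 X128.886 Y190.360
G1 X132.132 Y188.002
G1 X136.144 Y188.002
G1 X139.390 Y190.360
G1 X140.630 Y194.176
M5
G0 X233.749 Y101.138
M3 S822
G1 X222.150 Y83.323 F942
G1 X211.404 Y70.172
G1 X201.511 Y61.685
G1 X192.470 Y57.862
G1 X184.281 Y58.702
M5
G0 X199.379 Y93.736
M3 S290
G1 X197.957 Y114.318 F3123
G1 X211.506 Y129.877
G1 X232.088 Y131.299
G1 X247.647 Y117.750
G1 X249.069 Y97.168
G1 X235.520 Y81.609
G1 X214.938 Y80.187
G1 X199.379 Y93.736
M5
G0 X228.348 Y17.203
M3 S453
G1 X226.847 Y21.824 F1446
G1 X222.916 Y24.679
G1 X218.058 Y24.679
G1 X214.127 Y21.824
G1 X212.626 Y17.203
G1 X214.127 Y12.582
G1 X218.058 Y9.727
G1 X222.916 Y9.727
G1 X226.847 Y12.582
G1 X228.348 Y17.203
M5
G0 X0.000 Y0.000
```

<svg xmlns="http://www.w3.org/2000/svg" width="302.433mm" height="220.037mm" viewBox="0 0 302.433 220.037">
  <polygon points="140.630,25.861 139.390,22.045 136.144,19.687 132.132,19.687 128.886,22.045 127.646,25.861 128.886,29.677 132.132,32.035 136.144,32.035 139.390,29.677" fill="none" stroke="#000000"/>
  <polyline points="233.749,118.899 222.150,136.714 211.404,149.865 201.511,158.352 192.470,162.175 184.281,161.335" fill="none" stroke="#0000ff"/>
  <polygon points="199.379,126.301 197.957,105.719 211.506,90.160 232.088,88.738 247.647,102.287 249.069,122.869 235.520,138.428 214.938,139.850" fill="none" stroke="#000000"/>
  <polygon points="228.348,202.834 226.847,198.213 222.916,195.358 218.058,195.358 214.127,198.213 212.626,202.834 214.127,207.455 218.058,210.310 222.916,210.310 226.847,207.455" fill="none" stroke="#ff00ff"/>
</svg>

Each laser-on run becomes one SVG element. Flip Y back into SVG space with y_svg = 220.037 − y_machine.

Run 1: S290 ⇒ engrave layer `#000000`. The run returns to its start, so emit a `<polygon>` with points (Y-flipped): 140.630,25.861 139.390,22.045 136.144,19.687 132.132,19.687 128.886,22.045 127.646,25.861 128.886,29.677 132.132,32.035 136.144,32.035 139.390,29.677.

Run 2: power S822 maps to stroke `#0000ff` (cut). The run is open, so emit a `<polyline>` with points (Y-flipped): 233.749,118.899 222.150,136.714 211.404,149.865 201.511,158.352 192.470,162.175 184.281,161.335.

Run 3: the run's S290 means `#000000` (engrave). The run returns to its start, so emit a `<polygon>` with points (Y-flipped): 199.379,126.301 197.957,105.719 211.506,90.160 232.088,88.738 247.647,102.287 249.069,122.869 235.520,138.428 214.938,139.850.

Run 4: power S453 maps to stroke `#ff00ff` (score). The run returns to its start, so emit a `<polygon>` with points (Y-flipped): 228.348,202.834 226.847,198.213 222.916,195.358 218.058,195.358 214.127,198.213 212.626,202.834 214.127,207.455 218.058,210.310 222.916,210.310 226.847,207.455.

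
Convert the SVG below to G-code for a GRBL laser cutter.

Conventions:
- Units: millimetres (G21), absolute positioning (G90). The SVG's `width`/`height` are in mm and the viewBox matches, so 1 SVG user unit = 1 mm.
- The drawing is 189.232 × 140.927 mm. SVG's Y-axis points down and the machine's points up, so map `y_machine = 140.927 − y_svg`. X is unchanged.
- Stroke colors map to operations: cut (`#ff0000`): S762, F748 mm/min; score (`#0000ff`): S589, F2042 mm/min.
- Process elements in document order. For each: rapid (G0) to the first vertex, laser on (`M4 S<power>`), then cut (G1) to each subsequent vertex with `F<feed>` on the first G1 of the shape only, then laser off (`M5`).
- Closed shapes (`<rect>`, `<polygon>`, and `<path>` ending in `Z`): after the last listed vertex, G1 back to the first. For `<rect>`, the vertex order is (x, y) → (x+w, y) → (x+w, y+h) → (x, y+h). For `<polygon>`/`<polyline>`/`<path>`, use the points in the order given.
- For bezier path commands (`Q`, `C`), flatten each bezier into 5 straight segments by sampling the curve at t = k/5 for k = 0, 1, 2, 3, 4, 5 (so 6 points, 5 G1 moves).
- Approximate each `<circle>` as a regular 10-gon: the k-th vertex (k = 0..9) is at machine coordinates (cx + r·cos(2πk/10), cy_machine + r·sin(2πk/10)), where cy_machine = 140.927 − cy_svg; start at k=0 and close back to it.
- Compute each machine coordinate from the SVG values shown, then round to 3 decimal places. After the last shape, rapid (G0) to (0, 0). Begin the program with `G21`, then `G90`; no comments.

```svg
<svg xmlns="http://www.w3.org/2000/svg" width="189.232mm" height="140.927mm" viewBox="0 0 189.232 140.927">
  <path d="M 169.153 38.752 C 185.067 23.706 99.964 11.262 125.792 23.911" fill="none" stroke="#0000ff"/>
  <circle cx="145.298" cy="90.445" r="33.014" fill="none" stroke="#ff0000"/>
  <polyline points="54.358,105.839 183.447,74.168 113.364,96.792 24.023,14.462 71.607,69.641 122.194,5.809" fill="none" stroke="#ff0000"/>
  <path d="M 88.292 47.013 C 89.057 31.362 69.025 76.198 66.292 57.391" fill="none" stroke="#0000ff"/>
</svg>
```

1 u = 1 mm; y_m = 140.927 − y.

[1] `<path>` cubic bezier, #0000ff→score S589 F2042: (169.153,102.175) → (168.275,110.710) → (153.326,117.542) → (134.481,121.590) → (121.911,121.774) → (125.792,117.016)

[2] `<circle>` circle, #ff0000→cut S762 F748: (178.312,50.482) → (172.007,69.887) → (155.500,81.880) → (135.096,81.880) → (118.589,69.887) → (112.284,50.482) → (118.589,31.077) → (135.096,19.084) → (155.500,19.084) → (172.007,31.077) → (178.312,50.482) (closed)

[3] `<polyline>` open polyline, #ff0000→cut S762 F748: (54.358,35.088) → (183.447,66.759) → (113.364,44.135) → (24.023,126.465) → (71.607,71.286) → (122.194,135.118)

[4] `<path>` cubic bezier, #0000ff→score S589 F2042: (88.292,93.914) → (86.560,97.039) → (81.666,91.606) → (75.437,83.572) → (69.703,78.896) → (66.292,83.536)

G21
G90
G0 X169.153 Y102.175
M4 S589
G1 X168.275 Y110.710 F2042
G1 X153.326 Y117.542
G1 X134.481 Y121.590
G1 X121.911 Y121.774
G1 X125.792 Y117.016
M5
G0 X178.312 Y50.482
M4 S762
G1 X172.007 Y69.887 F748
G1 X155.500 Y81.880
G1 X135.096 Y81.880
G1 X118.589 Y69.887
G1 X112.284 Y50.482
G1 X118.589 Y31.077
G1 X135.096 Y19.084
G1 X155.500 Y19.084
G1 X172.007 Y31.077
G1 X178.312 Y50.482
M5
G0 X54.358 Y35.088
M4 S762
G1 X183.447 Y66.759 F748
G1 X113.364 Y44.135
G1 X24.023 Y126.465
G1 X71.607 Y71.286
G1 X122.194 Y135.118
M5
G0 X88.292 Y93.914
M4 S589
G1 X86.560 Y97.039 F2042
G1 X81.666 Y91.606
G1 X75.437 Y83.572
G1 X69.703 Y78.896
G1 X66.292 Y83.536
M5
G0 X0.000 Y0.000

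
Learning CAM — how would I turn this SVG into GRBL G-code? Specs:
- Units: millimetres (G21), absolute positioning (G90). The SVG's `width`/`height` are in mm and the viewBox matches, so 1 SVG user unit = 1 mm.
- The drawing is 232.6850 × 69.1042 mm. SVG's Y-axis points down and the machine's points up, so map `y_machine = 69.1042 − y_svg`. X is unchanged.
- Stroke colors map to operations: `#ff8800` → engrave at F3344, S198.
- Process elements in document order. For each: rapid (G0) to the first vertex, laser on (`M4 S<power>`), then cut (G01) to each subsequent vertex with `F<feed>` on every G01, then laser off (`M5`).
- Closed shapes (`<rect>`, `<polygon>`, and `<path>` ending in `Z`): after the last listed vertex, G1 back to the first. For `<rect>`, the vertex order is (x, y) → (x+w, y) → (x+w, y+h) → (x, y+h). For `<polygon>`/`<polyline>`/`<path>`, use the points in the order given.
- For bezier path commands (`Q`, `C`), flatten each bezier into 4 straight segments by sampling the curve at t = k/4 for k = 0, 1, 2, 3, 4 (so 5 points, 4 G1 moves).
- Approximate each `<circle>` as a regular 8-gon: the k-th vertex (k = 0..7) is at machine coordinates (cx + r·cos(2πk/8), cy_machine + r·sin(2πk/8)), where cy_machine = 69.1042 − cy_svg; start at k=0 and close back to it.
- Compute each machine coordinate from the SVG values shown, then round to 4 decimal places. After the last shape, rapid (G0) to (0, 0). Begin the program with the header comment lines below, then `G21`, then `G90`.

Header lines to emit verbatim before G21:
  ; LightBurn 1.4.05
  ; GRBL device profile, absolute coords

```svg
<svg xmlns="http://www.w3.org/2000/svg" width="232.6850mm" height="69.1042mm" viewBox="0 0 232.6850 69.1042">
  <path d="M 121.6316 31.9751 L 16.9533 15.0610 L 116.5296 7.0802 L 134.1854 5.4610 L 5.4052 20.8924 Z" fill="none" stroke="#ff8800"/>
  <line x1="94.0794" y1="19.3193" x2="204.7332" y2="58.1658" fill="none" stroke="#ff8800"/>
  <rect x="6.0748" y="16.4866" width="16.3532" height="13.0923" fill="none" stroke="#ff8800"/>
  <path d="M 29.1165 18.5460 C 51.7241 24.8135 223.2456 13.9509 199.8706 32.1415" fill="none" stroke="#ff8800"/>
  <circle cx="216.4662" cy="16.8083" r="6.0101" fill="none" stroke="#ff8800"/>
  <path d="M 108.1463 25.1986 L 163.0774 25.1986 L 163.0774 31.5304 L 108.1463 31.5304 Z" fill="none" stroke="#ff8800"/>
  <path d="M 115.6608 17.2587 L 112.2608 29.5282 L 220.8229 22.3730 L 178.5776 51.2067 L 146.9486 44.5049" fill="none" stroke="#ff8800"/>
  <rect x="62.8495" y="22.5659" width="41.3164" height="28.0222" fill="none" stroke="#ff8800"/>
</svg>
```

; LightBurn 1.4.05
; GRBL device profile, absolute coords
G21
G90
G0 X121.6316 Y37.1291
M4 S198
G01 X16.9533 Y54.0432 F3344
G01 X116.5296 Y62.0240 F3344
G01 X134.1854 Y63.6432 F3344
G01 X5.4052 Y48.2118 F3344
G01 X121.6316 Y37.1291 F3344
M5
G0 X94.0794 Y49.7849
M4 S198
G01 X204.7332 Y10.9384 F3344
M5
G0 X6.0748 Y52.6176
M4 S198
G01 X22.4280 Y52.6176 F3344
G01 X22.4280 Y39.5253 F3344
G01 X6.0748 Y39.5253 F3344
G01 X6.0748 Y52.6176 F3344
M5
G0 X29.1165 Y50.5582
M4 S198
G01 X68.6215 Y48.3479 F3344
G01 X131.7370 Y48.2316 F3344
G01 X186.2308 Y45.8798 F3344
G01 X199.8706 Y36.9627 F3344
M5
G0 X222.4763 Y52.2959
M4 S198
G01 X220.7160 Y56.5457 F3344
G01 X216.4662 Y58.3060 F3344
G01 X212.2164 Y56.5457 F3344
G01 X210.4561 Y52.2959 F3344
G01 X212.2164 Y48.0461 F3344
G01 X216.4662 Y46.2858 F3344
G01 X220.7160 Y48.0461 F3344
G01 X222.4763 Y52.2959 F3344
M5
G0 X108.1463 Y43.9056
M4 S198
G01 X163.0774 Y43.9056 F3344
G01 X163.0774 Y37.5738 F3344
G01 X108.1463 Y37.5738 F3344
G01 X108.1463 Y43.9056 F3344
M5
G0 X115.6608 Y51.8455
M4 S198
G01 X112.2608 Y39.5760 F3344
G01 X220.8229 Y46.7312 F3344
G01 X178.5776 Y17.8975 F3344
G01 X146.9486 Y24.5993 F3344
M5
G0 X62.8495 Y46.5383
M4 S198
G01 X104.1659 Y46.5383 F3344
G01 X104.1659 Y18.5161 F3344
G01 X62.8495 Y18.5161 F3344
G01 X62.8495 Y46.5383 F3344
M5
G0 X0.0000 Y0.0000

1 u = 1 mm; y_m = 69.1042 − y.

[1] `<path>` closed polygon, #ff8800→engrave S198 F3344: (121.6316,37.1291) → (16.9533,54.0432) → (116.5296,62.0240) → (134.1854,63.6432) → (5.4052,48.2118) → (121.6316,37.1291) (closed)

[2] `<line>` line segment, #ff8800→engrave S198 F3344: (94.0794,49.7849) → (204.7332,10.9384)

[3] `<rect>` rectangle, #ff8800→engrave S198 F3344: (6.0748,52.6176) → (22.4280,52.6176) → (22.4280,39.5253) → (6.0748,39.5253) → (6.0748,52.6176) (closed)

[4] `<path>` cubic bezier, #ff8800→engrave S198 F3344: (29.1165,50.5582) → (68.6215,48.3479) → (131.7370,48.2316) → (186.2308,45.8798) → (199.8706,36.9627)

[5] `<circle>` circle, #ff8800→engrave S198 F3344: (222.4763,52.2959) → (220.7160,56.5457) → (216.4662,58.3060) → (212.2164,56.5457) → (210.4561,52.2959) → (212.2164,48.0461) → (216.4662,46.2858) → (220.7160,48.0461) → (222.4763,52.2959) (closed)

[6] `<path>` rectangle, #ff8800→engrave S198 F3344: (108.1463,43.9056) → (163.0774,43.9056) → (163.0774,37.5738) → (108.1463,37.5738) → (108.1463,43.9056) (closed)

[7] `<path>` open polyline, #ff8800→engrave S198 F3344: (115.6608,51.8455) → (112.2608,39.5760) → (220.8229,46.7312) → (178.5776,17.8975) → (146.9486,24.5993)

[8] `<rect>` rectangle, #ff8800→engrave S198 F3344: (62.8495,46.5383) → (104.1659,46.5383) → (104.1659,18.5161) → (62.8495,18.5161) → (62.8495,46.5383) (closed)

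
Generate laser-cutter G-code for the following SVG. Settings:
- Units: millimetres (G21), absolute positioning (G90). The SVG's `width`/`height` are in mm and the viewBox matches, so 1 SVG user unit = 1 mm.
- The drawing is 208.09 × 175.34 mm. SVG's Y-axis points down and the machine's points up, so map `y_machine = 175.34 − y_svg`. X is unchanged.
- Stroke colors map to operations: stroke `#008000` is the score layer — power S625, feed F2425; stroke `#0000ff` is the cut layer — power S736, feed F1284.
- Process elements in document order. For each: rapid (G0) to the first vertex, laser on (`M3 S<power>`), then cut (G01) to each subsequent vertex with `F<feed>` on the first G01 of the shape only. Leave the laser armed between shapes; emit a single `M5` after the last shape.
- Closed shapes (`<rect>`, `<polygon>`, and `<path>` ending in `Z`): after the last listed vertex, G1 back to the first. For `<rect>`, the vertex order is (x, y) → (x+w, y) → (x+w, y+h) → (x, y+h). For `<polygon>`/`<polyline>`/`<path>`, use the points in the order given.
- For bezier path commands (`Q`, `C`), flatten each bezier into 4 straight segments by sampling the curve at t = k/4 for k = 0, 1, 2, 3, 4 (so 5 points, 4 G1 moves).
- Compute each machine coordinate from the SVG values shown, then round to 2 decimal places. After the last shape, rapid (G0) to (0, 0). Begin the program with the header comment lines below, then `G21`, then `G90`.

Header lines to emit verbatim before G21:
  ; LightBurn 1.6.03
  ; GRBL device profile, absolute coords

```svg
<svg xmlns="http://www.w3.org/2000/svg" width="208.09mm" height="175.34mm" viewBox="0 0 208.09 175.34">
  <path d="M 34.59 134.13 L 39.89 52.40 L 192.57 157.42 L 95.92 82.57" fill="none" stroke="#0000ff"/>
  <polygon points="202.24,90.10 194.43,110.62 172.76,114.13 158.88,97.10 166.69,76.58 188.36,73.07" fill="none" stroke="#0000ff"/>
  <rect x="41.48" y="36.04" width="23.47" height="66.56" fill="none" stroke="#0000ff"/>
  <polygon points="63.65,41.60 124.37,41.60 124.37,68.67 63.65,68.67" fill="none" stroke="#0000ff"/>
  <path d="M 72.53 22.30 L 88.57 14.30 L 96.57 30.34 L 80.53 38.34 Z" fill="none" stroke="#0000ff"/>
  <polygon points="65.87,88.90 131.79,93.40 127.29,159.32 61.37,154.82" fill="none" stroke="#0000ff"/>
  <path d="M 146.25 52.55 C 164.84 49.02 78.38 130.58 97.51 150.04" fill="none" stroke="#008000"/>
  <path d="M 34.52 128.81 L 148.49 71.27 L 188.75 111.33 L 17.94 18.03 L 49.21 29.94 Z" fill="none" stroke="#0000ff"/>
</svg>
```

; LightBurn 1.6.03
; GRBL device profile, absolute coords
G21
G90
G0 X34.59 Y41.21
M3 S736
G01 X39.89 Y122.94 F1284
G01 X192.57 Y17.92
G01 X95.92 Y92.77
G0 X202.24 Y85.24
M3 S736
G01 X194.43 Y64.72 F1284
G01 X172.76 Y61.21
G01 X158.88 Y78.24
G01 X166.69 Y98.76
G01 X188.36 Y102.27
G01 X202.24 Y85.24
G0 X41.48 Y139.30
M3 S736
G01 X64.95 Y139.30 F1284
G01 X64.95 Y72.74
G01 X41.48 Y72.74
G01 X41.48 Y139.30
G0 X63.65 Y133.74
M3 S736
G01 X124.37 Y133.74 F1284
G01 X124.37 Y106.67
G01 X63.65 Y106.67
G01 X63.65 Y133.74
G0 X72.53 Y153.04
M3 S736
G01 X88.57 Y161.04 F1284
G01 X96.57 Y145.00
G01 X80.53 Y137.00
G01 X72.53 Y153.04
G0 X65.87 Y86.44
M3 S736
G01 X131.79 Y81.94 F1284
G01 X127.29 Y16.02
G01 X61.37 Y20.52
G01 X65.87 Y86.44
G0 X146.25 Y122.79
M3 S625
G01 X143.79 Y111.78 F2425
G01 X121.68 Y82.67
G01 X99.67 Y49.24
G01 X97.51 Y25.30
G0 X34.52 Y46.53
M3 S736
G01 X148.49 Y104.07 F1284
G01 X188.75 Y64.01
G01 X17.94 Y157.31
G01 X49.21 Y145.40
G01 X34.52 Y46.53
M5
G0 X0.00 Y0.00

1 u = 1 mm; y_m = 175.34 − y.

[1] `<path>` open polyline, #0000ff→cut S736 F1284: (34.59,41.21) → (39.89,122.94) → (192.57,17.92) → (95.92,92.77)

[2] `<polygon>` regular polygon, #0000ff→cut S736 F1284: (202.24,85.24) → (194.43,64.72) → (172.76,61.21) → (158.88,78.24) → (166.69,98.76) → (188.36,102.27) → (202.24,85.24) (closed)

[3] `<rect>` rectangle, #0000ff→cut S736 F1284: (41.48,139.30) → (64.95,139.30) → (64.95,72.74) → (41.48,72.74) → (41.48,139.30) (closed)

[4] `<polygon>` rectangle, #0000ff→cut S736 F1284: (63.65,133.74) → (124.37,133.74) → (124.37,106.67) → (63.65,106.67) → (63.65,133.74) (closed)

[5] `<path>` regular polygon, #0000ff→cut S736 F1284: (72.53,153.04) → (88.57,161.04) → (96.57,145.00) → (80.53,137.00) → (72.53,153.04) (closed)

[6] `<polygon>` regular polygon, #0000ff→cut S736 F1284: (65.87,86.44) → (131.79,81.94) → (127.29,16.02) → (61.37,20.52) → (65.87,86.44) (closed)

[7] `<path>` cubic bezier, #008000→score S625 F2425: (146.25,122.79) → (143.79,111.78) → (121.68,82.67) → (99.67,49.24) → (97.51,25.30)

[8] `<path>` closed polygon, #0000ff→cut S736 F1284: (34.52,46.53) → (148.49,104.07) → (188.75,64.01) → (17.94,157.31) → (49.21,145.40) → (34.52,46.53) (closed)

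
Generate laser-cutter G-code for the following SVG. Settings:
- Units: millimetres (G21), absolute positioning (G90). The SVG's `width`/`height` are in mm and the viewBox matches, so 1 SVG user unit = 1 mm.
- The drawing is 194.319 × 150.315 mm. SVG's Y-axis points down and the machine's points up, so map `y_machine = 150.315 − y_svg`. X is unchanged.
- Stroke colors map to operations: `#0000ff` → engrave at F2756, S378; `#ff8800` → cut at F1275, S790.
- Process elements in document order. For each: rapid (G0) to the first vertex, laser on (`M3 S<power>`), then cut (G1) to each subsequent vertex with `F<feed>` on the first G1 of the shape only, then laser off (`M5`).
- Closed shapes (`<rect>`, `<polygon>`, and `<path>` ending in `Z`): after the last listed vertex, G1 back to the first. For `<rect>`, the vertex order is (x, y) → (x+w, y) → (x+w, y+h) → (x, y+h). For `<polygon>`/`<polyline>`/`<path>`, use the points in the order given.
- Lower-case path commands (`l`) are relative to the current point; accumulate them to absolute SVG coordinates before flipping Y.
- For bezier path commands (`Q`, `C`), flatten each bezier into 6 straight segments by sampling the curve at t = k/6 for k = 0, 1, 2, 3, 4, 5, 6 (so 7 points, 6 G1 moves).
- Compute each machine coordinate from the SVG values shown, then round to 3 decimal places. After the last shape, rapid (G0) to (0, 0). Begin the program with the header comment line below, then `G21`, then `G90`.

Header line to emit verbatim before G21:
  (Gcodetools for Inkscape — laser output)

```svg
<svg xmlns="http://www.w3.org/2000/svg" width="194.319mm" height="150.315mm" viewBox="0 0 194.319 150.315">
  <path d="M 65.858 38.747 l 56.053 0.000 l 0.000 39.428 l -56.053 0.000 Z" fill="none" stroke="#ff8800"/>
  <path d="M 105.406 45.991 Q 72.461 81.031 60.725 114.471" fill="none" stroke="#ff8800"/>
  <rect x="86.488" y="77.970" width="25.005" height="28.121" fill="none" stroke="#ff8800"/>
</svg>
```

1 u = 1 mm; y_m = 150.315 − y.

[1] `<path>` rectangle, #ff8800→cut S790 F1275: (65.858,111.568) → (121.911,111.568) → (121.911,72.140) → (65.858,72.140) → (65.858,111.568) (closed)

[2] `<path>` quadratic bezier, #ff8800→cut S790 F1275: (105.406,104.324) → (95.013,92.688) → (85.799,81.142) → (77.763,69.684) → (70.906,58.315) → (65.226,47.035) → (60.725,35.844)

[3] `<rect>` rectangle, #ff8800→cut S790 F1275: (86.488,72.345) → (111.493,72.345) → (111.493,44.224) → (86.488,44.224) → (86.488,72.345) (closed)

(Gcodetools for Inkscape — laser output)
G21
G90
G0 X65.858 Y111.568
M3 S790
G1 X121.911 Y111.568 F1275
G1 X121.911 Y72.140
G1 X65.858 Y72.140
G1 X65.858 Y111.568
M5
G0 X105.406 Y104.324
M3 S790
G1 X95.013 Y92.688 F1275
G1 X85.799 Y81.142
G1 X77.763 Y69.684
G1 X70.906 Y58.315
G1 X65.226 Y47.035
G1 X60.725 Y35.844
M5
G0 X86.488 Y72.345
M3 S790
G1 X111.493 Y72.345 F1275
G1 X111.493 Y44.224
G1 X86.488 Y44.224
G1 X86.488 Y72.345
M5
G0 X0.000 Y0.000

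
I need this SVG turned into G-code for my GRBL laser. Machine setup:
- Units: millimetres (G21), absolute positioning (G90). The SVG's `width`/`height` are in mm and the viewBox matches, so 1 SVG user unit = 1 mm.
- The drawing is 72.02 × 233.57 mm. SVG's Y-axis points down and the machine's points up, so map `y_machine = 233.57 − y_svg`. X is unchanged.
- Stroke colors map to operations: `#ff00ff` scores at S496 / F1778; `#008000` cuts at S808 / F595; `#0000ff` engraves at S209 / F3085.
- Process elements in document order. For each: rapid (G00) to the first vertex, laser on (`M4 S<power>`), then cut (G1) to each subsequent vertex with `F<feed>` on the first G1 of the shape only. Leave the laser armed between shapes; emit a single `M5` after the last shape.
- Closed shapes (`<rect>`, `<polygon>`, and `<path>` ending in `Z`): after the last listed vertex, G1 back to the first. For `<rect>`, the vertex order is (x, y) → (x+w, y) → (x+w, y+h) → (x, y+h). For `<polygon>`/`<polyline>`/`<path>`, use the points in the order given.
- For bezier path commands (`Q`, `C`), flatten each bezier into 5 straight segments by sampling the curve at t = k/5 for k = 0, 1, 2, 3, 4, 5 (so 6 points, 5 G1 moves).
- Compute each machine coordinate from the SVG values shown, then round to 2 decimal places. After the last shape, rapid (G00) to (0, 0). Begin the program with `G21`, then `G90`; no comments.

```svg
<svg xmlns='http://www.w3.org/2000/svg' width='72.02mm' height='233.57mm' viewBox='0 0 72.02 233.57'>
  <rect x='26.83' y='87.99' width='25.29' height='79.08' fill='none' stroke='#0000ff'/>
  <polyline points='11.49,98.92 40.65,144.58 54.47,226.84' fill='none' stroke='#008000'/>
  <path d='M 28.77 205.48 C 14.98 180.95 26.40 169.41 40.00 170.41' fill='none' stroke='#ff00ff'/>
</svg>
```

Since the viewBox matches the mm dimensions, user units are millimetres directly. The only transform is the Y-flip y_m = 233.57 − y_svg.

Shape 1 is a rectangle drawn with `<rect>`. Its stroke #0000ff means engrave at S209, F3085. After flipping Y the toolpath is (26.83,145.58) → (52.12,145.58) → (52.12,66.50) → (26.83,66.50) → (26.83,145.58), returning to the start.

Shape 2 is a open polyline drawn with `<polyline>`. Its stroke #008000 means cut at S808, F595. After flipping Y the toolpath is (11.49,134.65) → (40.65,88.99) → (54.47,6.73).

Shape 3 is a cubic bezier drawn with `<path>`. Its stroke #ff00ff means score at S496, F1778. After flipping Y the toolpath is (28.77,28.09) → (23.34,41.25) → (22.85,51.32) → (26.20,58.31) → (32.29,62.25) → (40.00,63.16).

G21
G90
G00 X26.83 Y145.58
M4 S209
G1 X52.12 Y145.58 F3085
G1 X52.12 Y66.50
G1 X26.83 Y66.50
G1 X26.83 Y145.58
G00 X11.49 Y134.65
M4 S808
G1 X40.65 Y88.99 F595
G1 X54.47 Y6.73
G00 X28.77 Y28.09
M4 S496
G1 X23.34 Y41.25 F1778
G1 X22.85 Y51.32
G1 X26.20 Y58.31
G1 X32.29 Y62.25
G1 X40.00 Y63.16
M5
G00 X0.00 Y0.00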